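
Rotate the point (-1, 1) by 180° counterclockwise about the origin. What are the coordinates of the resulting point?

Rotation matrix for 180°: [[cos 180°, -sin 180°], [sin 180°, cos 180°]] = [[-1, 0], [0, -1]]
[[-1, 0], [0, -1]] × [-1, 1]ᵀ = [1, -1]ᵀ
Result: (1, -1)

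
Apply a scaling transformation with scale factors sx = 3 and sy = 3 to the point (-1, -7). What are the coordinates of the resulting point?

Scaling matrix:
[[3, 0], [0, 3]]
Result: (-1 × 3, -7 × 3) = (-3, -21)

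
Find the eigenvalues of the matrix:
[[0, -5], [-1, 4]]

Characteristic equation: det(A - λI) = 0
λ² - (trace)λ + (det) = 0
trace = 0 + 4 = 4, det = (0)(4) - (-5)(-1) = -5
λ² - (4)λ + (-5) = 0
λ = (4 ± √((4)² - 4·(-5))) / 2 = (4 ± √36) / 2
Solving: λ = -1, 5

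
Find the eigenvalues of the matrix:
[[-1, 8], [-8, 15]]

Characteristic equation: det(A - λI) = 0
λ² - (trace)λ + (det) = 0
trace = -1 + 15 = 14, det = (-1)(15) - (8)(-8) = 49
λ² - (14)λ + (49) = 0
λ = (14 ± √((14)² - 4·(49))) / 2 = (14 ± √0) / 2
Solving: λ = 7, 7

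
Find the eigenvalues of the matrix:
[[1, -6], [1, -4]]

Characteristic equation: det(A - λI) = 0
λ² - (trace)λ + (det) = 0
trace = 1 + -4 = -3, det = (1)(-4) - (-6)(1) = 2
λ² - (-3)λ + (2) = 0
λ = (-3 ± √((-3)² - 4·(2))) / 2 = (-3 ± √1) / 2
Solving: λ = -2, -1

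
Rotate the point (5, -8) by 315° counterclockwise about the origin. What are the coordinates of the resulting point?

Rotation matrix for 315°: [[cos 315°, -sin 315°], [sin 315°, cos 315°]] ≈ [[0.707107, 0.707107], [-0.707107, 0.707107]]
[[0.707107, 0.707107], [-0.707107, 0.707107]] × [5, -8]ᵀ ≈ [-2.1213, -9.1924]ᵀ
Result: (-2.1213, -9.1924)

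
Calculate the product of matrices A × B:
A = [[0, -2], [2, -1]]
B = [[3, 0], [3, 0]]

Matrix multiplication:
C[0][0] = 0×3 + -2×3 = -6
C[0][1] = 0×0 + -2×0 = 0
C[1][0] = 2×3 + -1×3 = 3
C[1][1] = 2×0 + -1×0 = 0
Result: [[-6, 0], [3, 0]]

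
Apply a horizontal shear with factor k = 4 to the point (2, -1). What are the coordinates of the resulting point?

Shear matrix for horizontal shear with factor k = 4:
[[1, 4], [0, 1]]
Result: (2, -1) → (-2, -1)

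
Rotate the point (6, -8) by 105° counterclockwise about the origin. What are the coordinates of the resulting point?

Rotation matrix for 105°: [[cos 105°, -sin 105°], [sin 105°, cos 105°]] ≈ [[-0.258819, -0.965926], [0.965926, -0.258819]]
[[-0.258819, -0.965926], [0.965926, -0.258819]] × [6, -8]ᵀ ≈ [6.1745, 7.8661]ᵀ
Result: (6.1745, 7.8661)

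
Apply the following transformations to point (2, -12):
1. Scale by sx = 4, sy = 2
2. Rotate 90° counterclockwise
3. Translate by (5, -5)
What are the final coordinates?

Step 1: Scale → (8, -24)
Step 2: Rotate 90° → (24, 8)
Step 3: Translate → (29, 3)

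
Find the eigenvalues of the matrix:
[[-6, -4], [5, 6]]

Characteristic equation: det(A - λI) = 0
λ² - (trace)λ + (det) = 0
trace = -6 + 6 = 0, det = (-6)(6) - (-4)(5) = -16
λ² - (0)λ + (-16) = 0
λ = (0 ± √((0)² - 4·(-16))) / 2 = (0 ± √64) / 2
Solving: λ = -4, 4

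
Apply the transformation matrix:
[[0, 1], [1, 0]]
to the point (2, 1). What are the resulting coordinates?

Matrix multiplication:
[[0, 1], [1, 0]] × [2, 1]ᵀ
= [(0)(2) + (1)(1), (1)(2) + (0)(1)]ᵀ
= [1, 2]ᵀ
Result: (1, 2)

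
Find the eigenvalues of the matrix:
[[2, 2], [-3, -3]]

Characteristic equation: det(A - λI) = 0
λ² - (trace)λ + (det) = 0
trace = 2 + -3 = -1, det = (2)(-3) - (2)(-3) = 0
λ² - (-1)λ + (0) = 0
λ = (-1 ± √((-1)² - 4·(0))) / 2 = (-1 ± √1) / 2
Solving: λ = -1, 0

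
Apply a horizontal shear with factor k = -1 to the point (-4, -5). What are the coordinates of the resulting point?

Shear matrix for horizontal shear with factor k = -1:
[[1, -1], [0, 1]]
Result: (-4, -5) → (1, -5)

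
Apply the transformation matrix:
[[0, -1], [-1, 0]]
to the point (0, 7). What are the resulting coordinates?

Matrix multiplication:
[[0, -1], [-1, 0]] × [0, 7]ᵀ
= [(0)(0) + (-1)(7), (-1)(0) + (0)(7)]ᵀ
= [-7, 0]ᵀ
Result: (-7, 0)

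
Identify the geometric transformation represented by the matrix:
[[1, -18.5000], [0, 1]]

This matrix represents: horizontal shear with factor -18.5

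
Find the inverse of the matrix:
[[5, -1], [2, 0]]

For [[a,b],[c,d]], inverse = (1/det)·[[d,-b],[-c,a]]
det = (5)(0) - (-1)(2) = 0 - -2 = 2
Inverse = (1/2)·[[0, 1], [-2, 5]]
= [[0, 1/2], [-1, 5/2]]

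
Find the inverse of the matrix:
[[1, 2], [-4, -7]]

For [[a,b],[c,d]], inverse = (1/det)·[[d,-b],[-c,a]]
det = (1)(-7) - (2)(-4) = -7 - -8 = 1
Inverse = [[-7, -2], [4, 1]]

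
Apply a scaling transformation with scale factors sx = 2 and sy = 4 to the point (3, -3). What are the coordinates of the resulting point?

Scaling matrix:
[[2, 0], [0, 4]]
Result: (3 × 2, -3 × 4) = (6, -12)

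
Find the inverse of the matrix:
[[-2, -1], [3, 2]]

For [[a,b],[c,d]], inverse = (1/det)·[[d,-b],[-c,a]]
det = (-2)(2) - (-1)(3) = -4 - -3 = -1
Inverse = (1/-1)·[[2, 1], [-3, -2]]
= [[-2, -1], [3, 2]]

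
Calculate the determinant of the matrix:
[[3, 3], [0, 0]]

For a 2×2 matrix [[a, b], [c, d]], det = ad - bc
det = (3)(0) - (3)(0) = 0 - 0 = 0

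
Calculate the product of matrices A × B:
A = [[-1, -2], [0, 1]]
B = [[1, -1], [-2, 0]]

Matrix multiplication:
C[0][0] = -1×1 + -2×-2 = 3
C[0][1] = -1×-1 + -2×0 = 1
C[1][0] = 0×1 + 1×-2 = -2
C[1][1] = 0×-1 + 1×0 = 0
Result: [[3, 1], [-2, 0]]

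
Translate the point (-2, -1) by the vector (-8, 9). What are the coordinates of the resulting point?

Translation by (-8, 9) (homogeneous matrix [[1, 0, -8], [0, 1, 9], [0, 0, 1]]):
x' = -2 + -8 = -10
y' = -1 + 9 = 8
Result: (-10, 8)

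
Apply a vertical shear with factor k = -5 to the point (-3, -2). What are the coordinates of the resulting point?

Shear matrix for vertical shear with factor k = -5:
[[1, 0], [-5, 1]]
Result: (-3, -2) → (-3, 13)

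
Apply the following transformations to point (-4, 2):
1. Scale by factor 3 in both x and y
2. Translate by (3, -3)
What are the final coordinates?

Step 1: Scale (-4, 2) by 3 → (-12, 6)
Step 2: Translate by (3, -3) → (-9, 3)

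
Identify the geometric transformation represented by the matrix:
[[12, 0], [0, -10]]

This matrix represents: non-uniform scaling by sx = 12, sy = -10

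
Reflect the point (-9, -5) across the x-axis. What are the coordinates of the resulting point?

Reflection across x-axis: (-9, -5) → (-9, 5)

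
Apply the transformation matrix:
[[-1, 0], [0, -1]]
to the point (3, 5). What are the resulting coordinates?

Matrix multiplication:
[[-1, 0], [0, -1]] × [3, 5]ᵀ
= [(-1)(3) + (0)(5), (0)(3) + (-1)(5)]ᵀ
= [-3, -5]ᵀ
Result: (-3, -5)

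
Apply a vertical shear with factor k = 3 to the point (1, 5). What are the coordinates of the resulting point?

Shear matrix for vertical shear with factor k = 3:
[[1, 0], [3, 1]]
Result: (1, 5) → (1, 8)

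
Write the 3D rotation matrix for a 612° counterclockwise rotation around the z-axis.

Rotation matrix for counterclockwise 612° around z-axis:
cos(612°) = -0.3090, sin(612°) = -0.9511
Result: [[-0.3090, 0.9511, 0], [-0.9511, -0.3090, 0], [0, 0, 1]]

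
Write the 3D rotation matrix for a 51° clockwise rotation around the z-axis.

Rotation matrix for clockwise 51° around z-axis:
A clockwise rotation by 51° is a counterclockwise rotation by -51°.
cos(-51°) = 0.6293, sin(-51°) = -0.7771
Result: [[0.6293, 0.7771, 0], [-0.7771, 0.6293, 0], [0, 0, 1]]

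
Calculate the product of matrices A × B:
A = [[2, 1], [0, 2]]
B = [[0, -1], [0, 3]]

Matrix multiplication:
C[0][0] = 2×0 + 1×0 = 0
C[0][1] = 2×-1 + 1×3 = 1
C[1][0] = 0×0 + 2×0 = 0
C[1][1] = 0×-1 + 2×3 = 6
Result: [[0, 1], [0, 6]]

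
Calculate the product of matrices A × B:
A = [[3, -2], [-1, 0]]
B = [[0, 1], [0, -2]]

Matrix multiplication:
C[0][0] = 3×0 + -2×0 = 0
C[0][1] = 3×1 + -2×-2 = 7
C[1][0] = -1×0 + 0×0 = 0
C[1][1] = -1×1 + 0×-2 = -1
Result: [[0, 7], [0, -1]]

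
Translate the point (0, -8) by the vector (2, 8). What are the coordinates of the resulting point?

Translation by (2, 8) (homogeneous matrix [[1, 0, 2], [0, 1, 8], [0, 0, 1]]):
x' = 0 + 2 = 2
y' = -8 + 8 = 0
Result: (2, 0)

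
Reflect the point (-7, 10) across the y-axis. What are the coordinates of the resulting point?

Reflection across y-axis: (-7, 10) → (7, 10)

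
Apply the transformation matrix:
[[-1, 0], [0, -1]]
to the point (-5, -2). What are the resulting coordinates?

Matrix multiplication:
[[-1, 0], [0, -1]] × [-5, -2]ᵀ
= [(-1)(-5) + (0)(-2), (0)(-5) + (-1)(-2)]ᵀ
= [5, 2]ᵀ
Result: (5, 2)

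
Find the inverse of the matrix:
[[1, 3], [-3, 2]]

For [[a,b],[c,d]], inverse = (1/det)·[[d,-b],[-c,a]]
det = (1)(2) - (3)(-3) = 2 - -9 = 11
Inverse = (1/11)·[[2, -3], [3, 1]]
= [[2/11, -3/11], [3/11, 1/11]]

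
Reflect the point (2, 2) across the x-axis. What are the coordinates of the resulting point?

Reflection across x-axis: (2, 2) → (2, -2)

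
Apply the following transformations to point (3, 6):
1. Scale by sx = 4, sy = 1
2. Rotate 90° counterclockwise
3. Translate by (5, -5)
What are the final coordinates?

Step 1: Scale → (12, 6)
Step 2: Rotate 90° → (-6, 12)
Step 3: Translate → (-1, 7)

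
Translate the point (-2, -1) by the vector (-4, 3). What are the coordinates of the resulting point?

Translation by (-4, 3) (homogeneous matrix [[1, 0, -4], [0, 1, 3], [0, 0, 1]]):
x' = -2 + -4 = -6
y' = -1 + 3 = 2
Result: (-6, 2)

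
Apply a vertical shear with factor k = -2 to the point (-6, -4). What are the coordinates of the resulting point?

Shear matrix for vertical shear with factor k = -2:
[[1, 0], [-2, 1]]
Result: (-6, -4) → (-6, 8)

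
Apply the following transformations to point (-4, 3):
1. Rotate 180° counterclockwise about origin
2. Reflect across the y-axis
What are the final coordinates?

Step 1: Rotate 180° → (4, -3)
Step 2: Reflect across y-axis → (-4, -3)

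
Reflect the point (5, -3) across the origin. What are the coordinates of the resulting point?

Reflection across origin: (5, -3) → (-5, 3)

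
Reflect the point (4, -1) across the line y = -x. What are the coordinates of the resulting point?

Reflection across line y = -x: (4, -1) → (1, -4)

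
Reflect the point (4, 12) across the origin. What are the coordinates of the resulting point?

Reflection across origin: (4, 12) → (-4, -12)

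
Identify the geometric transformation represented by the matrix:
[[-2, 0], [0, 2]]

This matrix represents: non-uniform scaling by sx = -2, sy = 2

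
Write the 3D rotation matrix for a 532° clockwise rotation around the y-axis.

Rotation matrix for clockwise 532° around y-axis:
A clockwise rotation by 532° is a counterclockwise rotation by -532°.
cos(-532°) = -0.9903, sin(-532°) = -0.1392
Result: [[-0.9903, 0, -0.1392], [0, 1, 0], [0.1392, 0, -0.9903]]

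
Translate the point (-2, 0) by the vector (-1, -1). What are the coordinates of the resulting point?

Translation by (-1, -1) (homogeneous matrix [[1, 0, -1], [0, 1, -1], [0, 0, 1]]):
x' = -2 + -1 = -3
y' = 0 + -1 = -1
Result: (-3, -1)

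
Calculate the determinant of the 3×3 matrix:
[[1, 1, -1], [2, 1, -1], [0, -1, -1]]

Expansion along first row:
det = 1·det([[1,-1],[-1,-1]]) - 1·det([[2,-1],[0,-1]]) + -1·det([[2,1],[0,-1]])
    = 1·(1·-1 - -1·-1) - 1·(2·-1 - -1·0) + -1·(2·-1 - 1·0)
    = 1·-2 - 1·-2 + -1·-2
    = -2 + 2 + 2 = 2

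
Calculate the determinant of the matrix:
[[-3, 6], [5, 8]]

For a 2×2 matrix [[a, b], [c, d]], det = ad - bc
det = (-3)(8) - (6)(5) = -24 - 30 = -54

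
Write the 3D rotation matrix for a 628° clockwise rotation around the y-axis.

Rotation matrix for clockwise 628° around y-axis:
A clockwise rotation by 628° is a counterclockwise rotation by -628°.
cos(-628°) = -0.0349, sin(-628°) = 0.9994
Result: [[-0.0349, 0, 0.9994], [0, 1, 0], [-0.9994, 0, -0.0349]]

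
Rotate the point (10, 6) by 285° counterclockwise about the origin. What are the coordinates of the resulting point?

Rotation matrix for 285°: [[cos 285°, -sin 285°], [sin 285°, cos 285°]] ≈ [[0.258819, 0.965926], [-0.965926, 0.258819]]
[[0.258819, 0.965926], [-0.965926, 0.258819]] × [10, 6]ᵀ ≈ [8.3837, -8.1063]ᵀ
Result: (8.3837, -8.1063)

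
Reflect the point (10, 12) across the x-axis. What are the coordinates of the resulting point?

Reflection across x-axis: (10, 12) → (10, -12)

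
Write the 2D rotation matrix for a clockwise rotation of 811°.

Rotation matrix formula: [[cos θ, -sin θ], [sin θ, cos θ]]
A clockwise rotation by 811° is equivalent to a counterclockwise rotation by -811°.
For θ = -811°:
cos(-811°) = -0.0175
sin(-811°) = -0.9998
Result: [[-0.0175, 0.9998], [-0.9998, -0.0175]]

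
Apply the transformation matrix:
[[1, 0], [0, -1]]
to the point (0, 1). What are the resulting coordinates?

Matrix multiplication:
[[1, 0], [0, -1]] × [0, 1]ᵀ
= [(1)(0) + (0)(1), (0)(0) + (-1)(1)]ᵀ
= [0, -1]ᵀ
Result: (0, -1)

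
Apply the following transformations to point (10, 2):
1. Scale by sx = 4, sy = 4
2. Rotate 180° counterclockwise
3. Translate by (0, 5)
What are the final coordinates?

Step 1: Scale → (40, 8)
Step 2: Rotate 180° → (-40, -8)
Step 3: Translate → (-40, -3)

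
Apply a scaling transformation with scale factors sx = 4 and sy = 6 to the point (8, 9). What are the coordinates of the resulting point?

Scaling matrix:
[[4, 0], [0, 6]]
Result: (8 × 4, 9 × 6) = (32, 54)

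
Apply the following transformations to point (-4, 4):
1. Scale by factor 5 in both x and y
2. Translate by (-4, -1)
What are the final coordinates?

Step 1: Scale (-4, 4) by 5 → (-20, 20)
Step 2: Translate by (-4, -1) → (-24, 19)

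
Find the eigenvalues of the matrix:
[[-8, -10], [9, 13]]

Characteristic equation: det(A - λI) = 0
λ² - (trace)λ + (det) = 0
trace = -8 + 13 = 5, det = (-8)(13) - (-10)(9) = -14
λ² - (5)λ + (-14) = 0
λ = (5 ± √((5)² - 4·(-14))) / 2 = (5 ± √81) / 2
Solving: λ = -2, 7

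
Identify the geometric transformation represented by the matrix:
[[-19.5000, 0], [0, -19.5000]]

This matrix represents: uniform scaling by factor -19.5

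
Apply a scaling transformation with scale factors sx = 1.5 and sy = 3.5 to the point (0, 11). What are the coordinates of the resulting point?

Scaling matrix:
[[1.50, 0], [0, 3.50]]
Result: (0 × 1.5, 11 × 3.5) = (0, 38.5)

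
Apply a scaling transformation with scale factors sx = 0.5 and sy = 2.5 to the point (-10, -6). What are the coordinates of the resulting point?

Scaling matrix:
[[0.50, 0], [0, 2.50]]
Result: (-10 × 0.5, -6 × 2.5) = (-5, -15)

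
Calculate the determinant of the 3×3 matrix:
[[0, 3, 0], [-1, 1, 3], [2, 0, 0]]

Expansion along first row:
det = 0·det([[1,3],[0,0]]) - 3·det([[-1,3],[2,0]]) + 0·det([[-1,1],[2,0]])
    = 0·(1·0 - 3·0) - 3·(-1·0 - 3·2) + 0·(-1·0 - 1·2)
    = 0·0 - 3·-6 + 0·-2
    = 0 + 18 + 0 = 18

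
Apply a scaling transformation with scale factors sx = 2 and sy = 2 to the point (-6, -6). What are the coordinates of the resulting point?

Scaling matrix:
[[2, 0], [0, 2]]
Result: (-6 × 2, -6 × 2) = (-12, -12)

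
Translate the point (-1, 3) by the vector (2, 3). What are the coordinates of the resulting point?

Translation by (2, 3) (homogeneous matrix [[1, 0, 2], [0, 1, 3], [0, 0, 1]]):
x' = -1 + 2 = 1
y' = 3 + 3 = 6
Result: (1, 6)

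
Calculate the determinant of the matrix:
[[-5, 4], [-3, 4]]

For a 2×2 matrix [[a, b], [c, d]], det = ad - bc
det = (-5)(4) - (4)(-3) = -20 - -12 = -8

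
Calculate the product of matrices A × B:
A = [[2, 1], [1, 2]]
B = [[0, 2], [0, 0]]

Matrix multiplication:
C[0][0] = 2×0 + 1×0 = 0
C[0][1] = 2×2 + 1×0 = 4
C[1][0] = 1×0 + 2×0 = 0
C[1][1] = 1×2 + 2×0 = 2
Result: [[0, 4], [0, 2]]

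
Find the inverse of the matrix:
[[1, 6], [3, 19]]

For [[a,b],[c,d]], inverse = (1/det)·[[d,-b],[-c,a]]
det = (1)(19) - (6)(3) = 19 - 18 = 1
Inverse = [[19, -6], [-3, 1]]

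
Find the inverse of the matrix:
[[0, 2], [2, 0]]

For [[a,b],[c,d]], inverse = (1/det)·[[d,-b],[-c,a]]
det = (0)(0) - (2)(2) = 0 - 4 = -4
Inverse = (1/-4)·[[0, -2], [-2, 0]]
= [[0, 1/2], [1/2, 0]]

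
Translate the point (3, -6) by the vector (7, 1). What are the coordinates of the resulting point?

Translation by (7, 1) (homogeneous matrix [[1, 0, 7], [0, 1, 1], [0, 0, 1]]):
x' = 3 + 7 = 10
y' = -6 + 1 = -5
Result: (10, -5)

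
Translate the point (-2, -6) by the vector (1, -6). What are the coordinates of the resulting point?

Translation by (1, -6) (homogeneous matrix [[1, 0, 1], [0, 1, -6], [0, 0, 1]]):
x' = -2 + 1 = -1
y' = -6 + -6 = -12
Result: (-1, -12)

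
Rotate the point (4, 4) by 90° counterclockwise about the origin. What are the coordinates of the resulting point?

Rotation matrix for 90°: [[cos 90°, -sin 90°], [sin 90°, cos 90°]] = [[0, -1], [1, 0]]
[[0, -1], [1, 0]] × [4, 4]ᵀ = [-4, 4]ᵀ
Result: (-4, 4)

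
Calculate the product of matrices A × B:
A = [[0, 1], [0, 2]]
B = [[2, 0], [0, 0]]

Matrix multiplication:
C[0][0] = 0×2 + 1×0 = 0
C[0][1] = 0×0 + 1×0 = 0
C[1][0] = 0×2 + 2×0 = 0
C[1][1] = 0×0 + 2×0 = 0
Result: [[0, 0], [0, 0]]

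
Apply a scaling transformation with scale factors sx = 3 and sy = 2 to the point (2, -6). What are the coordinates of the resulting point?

Scaling matrix:
[[3, 0], [0, 2]]
Result: (2 × 3, -6 × 2) = (6, -12)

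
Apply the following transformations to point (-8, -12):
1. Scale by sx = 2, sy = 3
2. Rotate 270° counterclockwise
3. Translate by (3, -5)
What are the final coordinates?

Step 1: Scale → (-16, -36)
Step 2: Rotate 270° → (-36, 16)
Step 3: Translate → (-33, 11)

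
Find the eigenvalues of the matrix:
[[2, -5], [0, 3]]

Characteristic equation: det(A - λI) = 0
λ² - (trace)λ + (det) = 0
trace = 2 + 3 = 5, det = (2)(3) - (-5)(0) = 6
λ² - (5)λ + (6) = 0
λ = (5 ± √((5)² - 4·(6))) / 2 = (5 ± √1) / 2
Solving: λ = 2, 3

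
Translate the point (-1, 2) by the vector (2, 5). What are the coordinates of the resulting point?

Translation by (2, 5) (homogeneous matrix [[1, 0, 2], [0, 1, 5], [0, 0, 1]]):
x' = -1 + 2 = 1
y' = 2 + 5 = 7
Result: (1, 7)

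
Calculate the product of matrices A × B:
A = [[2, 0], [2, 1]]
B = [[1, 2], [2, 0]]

Matrix multiplication:
C[0][0] = 2×1 + 0×2 = 2
C[0][1] = 2×2 + 0×0 = 4
C[1][0] = 2×1 + 1×2 = 4
C[1][1] = 2×2 + 1×0 = 4
Result: [[2, 4], [4, 4]]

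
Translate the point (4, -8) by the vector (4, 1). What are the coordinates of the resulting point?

Translation by (4, 1) (homogeneous matrix [[1, 0, 4], [0, 1, 1], [0, 0, 1]]):
x' = 4 + 4 = 8
y' = -8 + 1 = -7
Result: (8, -7)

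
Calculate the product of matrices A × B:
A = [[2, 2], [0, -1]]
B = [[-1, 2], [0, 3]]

Matrix multiplication:
C[0][0] = 2×-1 + 2×0 = -2
C[0][1] = 2×2 + 2×3 = 10
C[1][0] = 0×-1 + -1×0 = 0
C[1][1] = 0×2 + -1×3 = -3
Result: [[-2, 10], [0, -3]]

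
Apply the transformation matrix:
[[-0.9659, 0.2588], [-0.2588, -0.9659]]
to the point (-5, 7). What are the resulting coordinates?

Matrix multiplication:
[[-0.9659, 0.2588], [-0.2588, -0.9659]] × [-5, 7]ᵀ
= [(-0.9659)(-5) + (0.2588)(7), (-0.2588)(-5) + (-0.9659)(7)]ᵀ
= [6.6411, -5.4673]ᵀ
Result: (6.6411, -5.4673)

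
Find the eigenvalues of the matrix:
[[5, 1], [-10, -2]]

Characteristic equation: det(A - λI) = 0
λ² - (trace)λ + (det) = 0
trace = 5 + -2 = 3, det = (5)(-2) - (1)(-10) = 0
λ² - (3)λ + (0) = 0
λ = (3 ± √((3)² - 4·(0))) / 2 = (3 ± √9) / 2
Solving: λ = 0, 3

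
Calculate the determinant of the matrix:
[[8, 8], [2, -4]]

For a 2×2 matrix [[a, b], [c, d]], det = ad - bc
det = (8)(-4) - (8)(2) = -32 - 16 = -48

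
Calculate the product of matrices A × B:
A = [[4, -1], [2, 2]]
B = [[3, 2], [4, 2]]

Matrix multiplication:
C[0][0] = 4×3 + -1×4 = 8
C[0][1] = 4×2 + -1×2 = 6
C[1][0] = 2×3 + 2×4 = 14
C[1][1] = 2×2 + 2×2 = 8
Result: [[8, 6], [14, 8]]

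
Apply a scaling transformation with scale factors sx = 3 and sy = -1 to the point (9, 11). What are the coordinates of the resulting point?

Scaling matrix:
[[3, 0], [0, -1]]
Result: (9 × 3, 11 × -1) = (27, -11)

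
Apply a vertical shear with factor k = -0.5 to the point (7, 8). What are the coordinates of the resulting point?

Shear matrix for vertical shear with factor k = -0.5:
[[1, 0], [-0.50, 1]]
Result: (7, 8) → (7, 4.5)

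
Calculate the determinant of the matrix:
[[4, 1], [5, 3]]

For a 2×2 matrix [[a, b], [c, d]], det = ad - bc
det = (4)(3) - (1)(5) = 12 - 5 = 7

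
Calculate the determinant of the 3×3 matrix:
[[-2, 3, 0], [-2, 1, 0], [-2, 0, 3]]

Expansion along first row:
det = -2·det([[1,0],[0,3]]) - 3·det([[-2,0],[-2,3]]) + 0·det([[-2,1],[-2,0]])
    = -2·(1·3 - 0·0) - 3·(-2·3 - 0·-2) + 0·(-2·0 - 1·-2)
    = -2·3 - 3·-6 + 0·2
    = -6 + 18 + 0 = 12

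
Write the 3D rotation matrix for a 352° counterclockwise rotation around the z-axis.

Rotation matrix for counterclockwise 352° around z-axis:
cos(352°) = 0.9903, sin(352°) = -0.1392
Result: [[0.9903, 0.1392, 0], [-0.1392, 0.9903, 0], [0, 0, 1]]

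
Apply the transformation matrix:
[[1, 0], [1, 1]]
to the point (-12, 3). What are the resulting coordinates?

Matrix multiplication:
[[1, 0], [1, 1]] × [-12, 3]ᵀ
= [(1)(-12) + (0)(3), (1)(-12) + (1)(3)]ᵀ
= [-12, -9]ᵀ
Result: (-12, -9)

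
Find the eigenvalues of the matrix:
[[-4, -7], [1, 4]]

Characteristic equation: det(A - λI) = 0
λ² - (trace)λ + (det) = 0
trace = -4 + 4 = 0, det = (-4)(4) - (-7)(1) = -9
λ² - (0)λ + (-9) = 0
λ = (0 ± √((0)² - 4·(-9))) / 2 = (0 ± √36) / 2
Solving: λ = -3, 3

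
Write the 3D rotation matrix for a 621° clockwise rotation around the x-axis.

Rotation matrix for clockwise 621° around x-axis:
A clockwise rotation by 621° is a counterclockwise rotation by -621°.
cos(-621°) = -0.1564, sin(-621°) = 0.9877
Result: [[1, 0, 0], [0, -0.1564, -0.9877], [0, 0.9877, -0.1564]]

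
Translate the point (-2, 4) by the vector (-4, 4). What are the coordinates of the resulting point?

Translation by (-4, 4) (homogeneous matrix [[1, 0, -4], [0, 1, 4], [0, 0, 1]]):
x' = -2 + -4 = -6
y' = 4 + 4 = 8
Result: (-6, 8)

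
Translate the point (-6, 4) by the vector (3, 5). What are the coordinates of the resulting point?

Translation by (3, 5) (homogeneous matrix [[1, 0, 3], [0, 1, 5], [0, 0, 1]]):
x' = -6 + 3 = -3
y' = 4 + 5 = 9
Result: (-3, 9)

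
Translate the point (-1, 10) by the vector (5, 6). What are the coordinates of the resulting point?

Translation by (5, 6) (homogeneous matrix [[1, 0, 5], [0, 1, 6], [0, 0, 1]]):
x' = -1 + 5 = 4
y' = 10 + 6 = 16
Result: (4, 16)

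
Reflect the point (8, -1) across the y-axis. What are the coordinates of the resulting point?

Reflection across y-axis: (8, -1) → (-8, -1)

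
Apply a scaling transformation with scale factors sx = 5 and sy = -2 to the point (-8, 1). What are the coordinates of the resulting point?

Scaling matrix:
[[5, 0], [0, -2]]
Result: (-8 × 5, 1 × -2) = (-40, -2)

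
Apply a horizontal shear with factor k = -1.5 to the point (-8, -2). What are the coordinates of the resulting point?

Shear matrix for horizontal shear with factor k = -1.5:
[[1, -1.50], [0, 1]]
Result: (-8, -2) → (-5, -2)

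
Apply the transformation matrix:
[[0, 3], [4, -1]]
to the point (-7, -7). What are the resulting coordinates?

Matrix multiplication:
[[0, 3], [4, -1]] × [-7, -7]ᵀ
= [(0)(-7) + (3)(-7), (4)(-7) + (-1)(-7)]ᵀ
= [-21, -21]ᵀ
Result: (-21, -21)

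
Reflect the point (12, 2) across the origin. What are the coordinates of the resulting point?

Reflection across origin: (12, 2) → (-12, -2)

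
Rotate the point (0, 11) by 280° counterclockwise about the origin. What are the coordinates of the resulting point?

Rotation matrix for 280°: [[cos 280°, -sin 280°], [sin 280°, cos 280°]] ≈ [[0.173648, 0.984808], [-0.984808, 0.173648]]
[[0.173648, 0.984808], [-0.984808, 0.173648]] × [0, 11]ᵀ ≈ [10.8329, 1.9101]ᵀ
Result: (10.8329, 1.9101)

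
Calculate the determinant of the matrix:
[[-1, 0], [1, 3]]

For a 2×2 matrix [[a, b], [c, d]], det = ad - bc
det = (-1)(3) - (0)(1) = -3 - 0 = -3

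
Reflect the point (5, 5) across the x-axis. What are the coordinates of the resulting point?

Reflection across x-axis: (5, 5) → (5, -5)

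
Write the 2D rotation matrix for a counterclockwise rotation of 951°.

Rotation matrix formula: [[cos θ, -sin θ], [sin θ, cos θ]]
For θ = 951°:
cos(951°) = -0.6293
sin(951°) = -0.7771
Result: [[-0.6293, 0.7771], [-0.7771, -0.6293]]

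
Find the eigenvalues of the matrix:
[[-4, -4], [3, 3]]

Characteristic equation: det(A - λI) = 0
λ² - (trace)λ + (det) = 0
trace = -4 + 3 = -1, det = (-4)(3) - (-4)(3) = 0
λ² - (-1)λ + (0) = 0
λ = (-1 ± √((-1)² - 4·(0))) / 2 = (-1 ± √1) / 2
Solving: λ = -1, 0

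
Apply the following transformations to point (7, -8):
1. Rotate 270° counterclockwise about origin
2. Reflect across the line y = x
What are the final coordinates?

Step 1: Rotate 270° → (-8, -7)
Step 2: Reflect across line y = x → (-7, -8)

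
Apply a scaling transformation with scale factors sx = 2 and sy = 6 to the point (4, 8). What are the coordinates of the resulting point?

Scaling matrix:
[[2, 0], [0, 6]]
Result: (4 × 2, 8 × 6) = (8, 48)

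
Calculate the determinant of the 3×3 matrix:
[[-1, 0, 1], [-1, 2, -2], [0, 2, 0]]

Expansion along first row:
det = -1·det([[2,-2],[2,0]]) - 0·det([[-1,-2],[0,0]]) + 1·det([[-1,2],[0,2]])
    = -1·(2·0 - -2·2) - 0·(-1·0 - -2·0) + 1·(-1·2 - 2·0)
    = -1·4 - 0·0 + 1·-2
    = -4 + 0 + -2 = -6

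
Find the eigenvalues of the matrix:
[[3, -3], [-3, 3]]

Characteristic equation: det(A - λI) = 0
λ² - (trace)λ + (det) = 0
trace = 3 + 3 = 6, det = (3)(3) - (-3)(-3) = 0
λ² - (6)λ + (0) = 0
λ = (6 ± √((6)² - 4·(0))) / 2 = (6 ± √36) / 2
Solving: λ = 0, 6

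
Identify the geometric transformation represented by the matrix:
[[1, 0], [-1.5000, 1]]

This matrix represents: vertical shear with factor -1.5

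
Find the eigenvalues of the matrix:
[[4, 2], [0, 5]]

Characteristic equation: det(A - λI) = 0
λ² - (trace)λ + (det) = 0
trace = 4 + 5 = 9, det = (4)(5) - (2)(0) = 20
λ² - (9)λ + (20) = 0
λ = (9 ± √((9)² - 4·(20))) / 2 = (9 ± √1) / 2
Solving: λ = 4, 5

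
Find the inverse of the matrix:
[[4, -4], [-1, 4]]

For [[a,b],[c,d]], inverse = (1/det)·[[d,-b],[-c,a]]
det = (4)(4) - (-4)(-1) = 16 - 4 = 12
Inverse = (1/12)·[[4, 4], [1, 4]]
= [[1/3, 1/3], [1/12, 1/3]]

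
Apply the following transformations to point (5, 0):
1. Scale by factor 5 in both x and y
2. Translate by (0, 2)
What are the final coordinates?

Step 1: Scale (5, 0) by 5 → (25, 0)
Step 2: Translate by (0, 2) → (25, 2)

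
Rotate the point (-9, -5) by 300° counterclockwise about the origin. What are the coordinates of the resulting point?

Rotation matrix for 300°: [[cos 300°, -sin 300°], [sin 300°, cos 300°]] ≈ [[0.500000, 0.866025], [-0.866025, 0.500000]]
[[0.500000, 0.866025], [-0.866025, 0.500000]] × [-9, -5]ᵀ ≈ [-8.8301, 5.2942]ᵀ
Result: (-8.8301, 5.2942)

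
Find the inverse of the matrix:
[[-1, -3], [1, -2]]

For [[a,b],[c,d]], inverse = (1/det)·[[d,-b],[-c,a]]
det = (-1)(-2) - (-3)(1) = 2 - -3 = 5
Inverse = (1/5)·[[-2, 3], [-1, -1]]
= [[-2/5, 3/5], [-1/5, -1/5]]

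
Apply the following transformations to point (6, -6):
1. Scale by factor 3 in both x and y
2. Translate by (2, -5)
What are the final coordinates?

Step 1: Scale (6, -6) by 3 → (18, -18)
Step 2: Translate by (2, -5) → (20, -23)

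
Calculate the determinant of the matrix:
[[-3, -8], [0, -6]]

For a 2×2 matrix [[a, b], [c, d]], det = ad - bc
det = (-3)(-6) - (-8)(0) = 18 - 0 = 18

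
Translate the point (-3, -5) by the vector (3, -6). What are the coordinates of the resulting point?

Translation by (3, -6) (homogeneous matrix [[1, 0, 3], [0, 1, -6], [0, 0, 1]]):
x' = -3 + 3 = 0
y' = -5 + -6 = -11
Result: (0, -11)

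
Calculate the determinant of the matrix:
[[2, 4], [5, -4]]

For a 2×2 matrix [[a, b], [c, d]], det = ad - bc
det = (2)(-4) - (4)(5) = -8 - 20 = -28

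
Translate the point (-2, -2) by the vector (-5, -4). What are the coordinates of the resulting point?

Translation by (-5, -4) (homogeneous matrix [[1, 0, -5], [0, 1, -4], [0, 0, 1]]):
x' = -2 + -5 = -7
y' = -2 + -4 = -6
Result: (-7, -6)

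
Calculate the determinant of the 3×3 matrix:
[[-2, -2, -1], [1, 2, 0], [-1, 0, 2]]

Expansion along first row:
det = -2·det([[2,0],[0,2]]) - -2·det([[1,0],[-1,2]]) + -1·det([[1,2],[-1,0]])
    = -2·(2·2 - 0·0) - -2·(1·2 - 0·-1) + -1·(1·0 - 2·-1)
    = -2·4 - -2·2 + -1·2
    = -8 + 4 + -2 = -6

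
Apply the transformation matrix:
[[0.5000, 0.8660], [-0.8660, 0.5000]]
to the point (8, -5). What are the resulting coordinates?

Matrix multiplication:
[[0.5000, 0.8660], [-0.8660, 0.5000]] × [8, -5]ᵀ
= [(0.5000)(8) + (0.8660)(-5), (-0.8660)(8) + (0.5000)(-5)]ᵀ
= [-0.3300, -9.4280]ᵀ
Result: (-0.3300, -9.4280)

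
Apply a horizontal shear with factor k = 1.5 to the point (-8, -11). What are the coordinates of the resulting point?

Shear matrix for horizontal shear with factor k = 1.5:
[[1, 1.50], [0, 1]]
Result: (-8, -11) → (-24.5, -11)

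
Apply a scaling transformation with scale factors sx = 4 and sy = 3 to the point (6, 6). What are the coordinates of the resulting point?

Scaling matrix:
[[4, 0], [0, 3]]
Result: (6 × 4, 6 × 3) = (24, 18)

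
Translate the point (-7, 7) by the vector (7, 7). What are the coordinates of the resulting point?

Translation by (7, 7) (homogeneous matrix [[1, 0, 7], [0, 1, 7], [0, 0, 1]]):
x' = -7 + 7 = 0
y' = 7 + 7 = 14
Result: (0, 14)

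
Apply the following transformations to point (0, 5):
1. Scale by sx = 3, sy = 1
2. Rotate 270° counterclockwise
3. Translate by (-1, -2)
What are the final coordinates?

Step 1: Scale → (0, 5)
Step 2: Rotate 270° → (5, 0)
Step 3: Translate → (4, -2)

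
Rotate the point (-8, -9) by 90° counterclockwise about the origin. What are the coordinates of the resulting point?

Rotation matrix for 90°: [[cos 90°, -sin 90°], [sin 90°, cos 90°]] = [[0, -1], [1, 0]]
[[0, -1], [1, 0]] × [-8, -9]ᵀ = [9, -8]ᵀ
Result: (9, -8)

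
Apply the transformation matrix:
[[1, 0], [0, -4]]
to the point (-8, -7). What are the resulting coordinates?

Matrix multiplication:
[[1, 0], [0, -4]] × [-8, -7]ᵀ
= [(1)(-8) + (0)(-7), (0)(-8) + (-4)(-7)]ᵀ
= [-8, 28]ᵀ
Result: (-8, 28)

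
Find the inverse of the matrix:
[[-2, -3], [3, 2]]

For [[a,b],[c,d]], inverse = (1/det)·[[d,-b],[-c,a]]
det = (-2)(2) - (-3)(3) = -4 - -9 = 5
Inverse = (1/5)·[[2, 3], [-3, -2]]
= [[2/5, 3/5], [-3/5, -2/5]]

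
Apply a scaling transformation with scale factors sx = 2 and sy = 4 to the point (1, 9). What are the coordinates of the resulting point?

Scaling matrix:
[[2, 0], [0, 4]]
Result: (1 × 2, 9 × 4) = (2, 36)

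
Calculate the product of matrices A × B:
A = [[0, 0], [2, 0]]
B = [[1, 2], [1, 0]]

Matrix multiplication:
C[0][0] = 0×1 + 0×1 = 0
C[0][1] = 0×2 + 0×0 = 0
C[1][0] = 2×1 + 0×1 = 2
C[1][1] = 2×2 + 0×0 = 4
Result: [[0, 0], [2, 4]]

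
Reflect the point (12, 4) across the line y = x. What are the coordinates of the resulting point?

Reflection across line y = x: (12, 4) → (4, 12)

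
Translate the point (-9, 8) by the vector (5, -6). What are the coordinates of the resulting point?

Translation by (5, -6) (homogeneous matrix [[1, 0, 5], [0, 1, -6], [0, 0, 1]]):
x' = -9 + 5 = -4
y' = 8 + -6 = 2
Result: (-4, 2)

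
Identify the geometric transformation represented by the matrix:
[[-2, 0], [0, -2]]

This matrix represents: uniform scaling by factor -2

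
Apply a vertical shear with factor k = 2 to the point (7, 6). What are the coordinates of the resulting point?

Shear matrix for vertical shear with factor k = 2:
[[1, 0], [2, 1]]
Result: (7, 6) → (7, 20)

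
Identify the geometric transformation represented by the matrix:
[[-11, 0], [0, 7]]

This matrix represents: non-uniform scaling by sx = -11, sy = 7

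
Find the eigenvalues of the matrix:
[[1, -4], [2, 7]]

Characteristic equation: det(A - λI) = 0
λ² - (trace)λ + (det) = 0
trace = 1 + 7 = 8, det = (1)(7) - (-4)(2) = 15
λ² - (8)λ + (15) = 0
λ = (8 ± √((8)² - 4·(15))) / 2 = (8 ± √4) / 2
Solving: λ = 3, 5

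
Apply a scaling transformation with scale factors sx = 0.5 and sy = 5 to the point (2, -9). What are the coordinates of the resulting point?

Scaling matrix:
[[0.50, 0], [0, 5]]
Result: (2 × 0.5, -9 × 5) = (1, -45)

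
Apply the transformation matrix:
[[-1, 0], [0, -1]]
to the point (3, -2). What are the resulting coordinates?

Matrix multiplication:
[[-1, 0], [0, -1]] × [3, -2]ᵀ
= [(-1)(3) + (0)(-2), (0)(3) + (-1)(-2)]ᵀ
= [-3, 2]ᵀ
Result: (-3, 2)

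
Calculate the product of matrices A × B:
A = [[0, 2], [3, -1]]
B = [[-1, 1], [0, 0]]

Matrix multiplication:
C[0][0] = 0×-1 + 2×0 = 0
C[0][1] = 0×1 + 2×0 = 0
C[1][0] = 3×-1 + -1×0 = -3
C[1][1] = 3×1 + -1×0 = 3
Result: [[0, 0], [-3, 3]]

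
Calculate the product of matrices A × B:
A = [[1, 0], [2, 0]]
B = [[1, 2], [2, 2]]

Matrix multiplication:
C[0][0] = 1×1 + 0×2 = 1
C[0][1] = 1×2 + 0×2 = 2
C[1][0] = 2×1 + 0×2 = 2
C[1][1] = 2×2 + 0×2 = 4
Result: [[1, 2], [2, 4]]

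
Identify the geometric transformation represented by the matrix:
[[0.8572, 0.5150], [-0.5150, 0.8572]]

This matrix represents: rotation by 329° counterclockwise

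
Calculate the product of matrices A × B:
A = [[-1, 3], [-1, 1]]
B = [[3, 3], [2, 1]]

Matrix multiplication:
C[0][0] = -1×3 + 3×2 = 3
C[0][1] = -1×3 + 3×1 = 0
C[1][0] = -1×3 + 1×2 = -1
C[1][1] = -1×3 + 1×1 = -2
Result: [[3, 0], [-1, -2]]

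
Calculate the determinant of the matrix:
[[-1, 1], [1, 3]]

For a 2×2 matrix [[a, b], [c, d]], det = ad - bc
det = (-1)(3) - (1)(1) = -3 - 1 = -4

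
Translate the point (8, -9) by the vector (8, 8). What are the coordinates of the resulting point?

Translation by (8, 8) (homogeneous matrix [[1, 0, 8], [0, 1, 8], [0, 0, 1]]):
x' = 8 + 8 = 16
y' = -9 + 8 = -1
Result: (16, -1)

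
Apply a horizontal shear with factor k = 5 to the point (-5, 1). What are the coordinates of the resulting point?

Shear matrix for horizontal shear with factor k = 5:
[[1, 5], [0, 1]]
Result: (-5, 1) → (0, 1)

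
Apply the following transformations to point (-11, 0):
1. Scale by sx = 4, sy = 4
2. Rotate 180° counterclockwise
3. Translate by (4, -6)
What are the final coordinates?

Step 1: Scale → (-44, 0)
Step 2: Rotate 180° → (44, 0)
Step 3: Translate → (48, -6)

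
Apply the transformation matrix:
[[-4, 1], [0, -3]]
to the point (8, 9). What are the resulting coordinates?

Matrix multiplication:
[[-4, 1], [0, -3]] × [8, 9]ᵀ
= [(-4)(8) + (1)(9), (0)(8) + (-3)(9)]ᵀ
= [-23, -27]ᵀ
Result: (-23, -27)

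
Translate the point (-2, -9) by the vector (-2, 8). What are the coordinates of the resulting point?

Translation by (-2, 8) (homogeneous matrix [[1, 0, -2], [0, 1, 8], [0, 0, 1]]):
x' = -2 + -2 = -4
y' = -9 + 8 = -1
Result: (-4, -1)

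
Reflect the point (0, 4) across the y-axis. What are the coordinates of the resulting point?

Reflection across y-axis: (0, 4) → (0, 4)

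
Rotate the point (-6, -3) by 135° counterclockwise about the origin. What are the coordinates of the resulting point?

Rotation matrix for 135°: [[cos 135°, -sin 135°], [sin 135°, cos 135°]] ≈ [[-0.707107, -0.707107], [0.707107, -0.707107]]
[[-0.707107, -0.707107], [0.707107, -0.707107]] × [-6, -3]ᵀ ≈ [6.3640, -2.1213]ᵀ
Result: (6.3640, -2.1213)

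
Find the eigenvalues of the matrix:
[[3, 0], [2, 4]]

Characteristic equation: det(A - λI) = 0
λ² - (trace)λ + (det) = 0
trace = 3 + 4 = 7, det = (3)(4) - (0)(2) = 12
λ² - (7)λ + (12) = 0
λ = (7 ± √((7)² - 4·(12))) / 2 = (7 ± √1) / 2
Solving: λ = 3, 4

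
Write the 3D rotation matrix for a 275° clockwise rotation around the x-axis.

Rotation matrix for clockwise 275° around x-axis:
A clockwise rotation by 275° is a counterclockwise rotation by -275°.
cos(-275°) = 0.0872, sin(-275°) = 0.9962
Result: [[1, 0, 0], [0, 0.0872, -0.9962], [0, 0.9962, 0.0872]]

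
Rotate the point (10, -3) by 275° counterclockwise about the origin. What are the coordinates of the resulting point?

Rotation matrix for 275°: [[cos 275°, -sin 275°], [sin 275°, cos 275°]] ≈ [[0.087156, 0.996195], [-0.996195, 0.087156]]
[[0.087156, 0.996195], [-0.996195, 0.087156]] × [10, -3]ᵀ ≈ [-2.1170, -10.2234]ᵀ
Result: (-2.1170, -10.2234)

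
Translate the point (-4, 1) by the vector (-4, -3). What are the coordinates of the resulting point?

Translation by (-4, -3) (homogeneous matrix [[1, 0, -4], [0, 1, -3], [0, 0, 1]]):
x' = -4 + -4 = -8
y' = 1 + -3 = -2
Result: (-8, -2)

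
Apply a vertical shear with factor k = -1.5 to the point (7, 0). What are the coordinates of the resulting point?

Shear matrix for vertical shear with factor k = -1.5:
[[1, 0], [-1.50, 1]]
Result: (7, 0) → (7, -10.5)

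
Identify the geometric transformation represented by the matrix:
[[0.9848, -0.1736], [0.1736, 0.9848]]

This matrix represents: rotation by 10° counterclockwise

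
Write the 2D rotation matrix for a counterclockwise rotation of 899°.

Rotation matrix formula: [[cos θ, -sin θ], [sin θ, cos θ]]
For θ = 899°:
cos(899°) = -0.9998
sin(899°) = 0.0175
Result: [[-0.9998, -0.0175], [0.0175, -0.9998]]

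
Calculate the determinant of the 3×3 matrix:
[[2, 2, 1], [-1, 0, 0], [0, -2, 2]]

Expansion along first row:
det = 2·det([[0,0],[-2,2]]) - 2·det([[-1,0],[0,2]]) + 1·det([[-1,0],[0,-2]])
    = 2·(0·2 - 0·-2) - 2·(-1·2 - 0·0) + 1·(-1·-2 - 0·0)
    = 2·0 - 2·-2 + 1·2
    = 0 + 4 + 2 = 6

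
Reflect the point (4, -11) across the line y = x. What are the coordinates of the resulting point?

Reflection across line y = x: (4, -11) → (-11, 4)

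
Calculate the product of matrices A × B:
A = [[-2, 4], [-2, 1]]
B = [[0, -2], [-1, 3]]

Matrix multiplication:
C[0][0] = -2×0 + 4×-1 = -4
C[0][1] = -2×-2 + 4×3 = 16
C[1][0] = -2×0 + 1×-1 = -1
C[1][1] = -2×-2 + 1×3 = 7
Result: [[-4, 16], [-1, 7]]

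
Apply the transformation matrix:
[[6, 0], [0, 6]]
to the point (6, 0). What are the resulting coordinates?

Matrix multiplication:
[[6, 0], [0, 6]] × [6, 0]ᵀ
= [(6)(6) + (0)(0), (0)(6) + (6)(0)]ᵀ
= [36, 0]ᵀ
Result: (36, 0)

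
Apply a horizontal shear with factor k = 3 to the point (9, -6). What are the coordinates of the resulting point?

Shear matrix for horizontal shear with factor k = 3:
[[1, 3], [0, 1]]
Result: (9, -6) → (-9, -6)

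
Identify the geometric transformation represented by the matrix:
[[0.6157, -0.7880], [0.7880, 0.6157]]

This matrix represents: rotation by 52° counterclockwise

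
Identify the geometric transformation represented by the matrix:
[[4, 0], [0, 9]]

This matrix represents: non-uniform scaling by sx = 4, sy = 9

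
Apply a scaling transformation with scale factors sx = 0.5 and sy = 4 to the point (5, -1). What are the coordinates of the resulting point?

Scaling matrix:
[[0.50, 0], [0, 4]]
Result: (5 × 0.5, -1 × 4) = (2.5, -4)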